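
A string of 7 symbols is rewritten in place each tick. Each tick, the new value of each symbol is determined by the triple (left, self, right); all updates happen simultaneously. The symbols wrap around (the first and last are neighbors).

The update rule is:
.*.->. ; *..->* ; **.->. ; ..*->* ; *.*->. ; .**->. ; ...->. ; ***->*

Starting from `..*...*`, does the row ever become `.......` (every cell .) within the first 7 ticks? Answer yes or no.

tick 1: **.*.*.
tick 2: .......
all cells are . at tick 2

yes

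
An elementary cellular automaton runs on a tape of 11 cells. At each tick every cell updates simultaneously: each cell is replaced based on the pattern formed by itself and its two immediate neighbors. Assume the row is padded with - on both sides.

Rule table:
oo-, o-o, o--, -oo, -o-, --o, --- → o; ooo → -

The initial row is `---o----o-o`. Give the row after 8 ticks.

ooooooooooo
o---------o
ooooooooooo  (repeats tick 1; period 2)
tick 8: o---------o

o---------o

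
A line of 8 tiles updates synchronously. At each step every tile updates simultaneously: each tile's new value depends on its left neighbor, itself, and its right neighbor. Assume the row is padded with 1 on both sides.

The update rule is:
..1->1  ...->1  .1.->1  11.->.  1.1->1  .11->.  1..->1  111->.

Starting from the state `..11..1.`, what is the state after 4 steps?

..11....

11..1111
..11....
11..1111  (repeats step 1; period 2)
step 4: ..11....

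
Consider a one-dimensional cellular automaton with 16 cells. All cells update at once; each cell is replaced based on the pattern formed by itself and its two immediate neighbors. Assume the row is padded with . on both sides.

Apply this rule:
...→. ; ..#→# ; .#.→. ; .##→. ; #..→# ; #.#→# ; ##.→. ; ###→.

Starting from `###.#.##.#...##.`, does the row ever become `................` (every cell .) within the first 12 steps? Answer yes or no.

...#.#..#.#.#..#
..#.#.##.#.#.##.
.#.#.#..#.#.#..#
#.#.#.##.#.#.##.
.#.#.#..#.#.#..#  (repeats step 3; period 2)
step 12: #.#.#.##.#.#.##.
step 12 is #.#.#.##.#.#.##., still not uniform .

no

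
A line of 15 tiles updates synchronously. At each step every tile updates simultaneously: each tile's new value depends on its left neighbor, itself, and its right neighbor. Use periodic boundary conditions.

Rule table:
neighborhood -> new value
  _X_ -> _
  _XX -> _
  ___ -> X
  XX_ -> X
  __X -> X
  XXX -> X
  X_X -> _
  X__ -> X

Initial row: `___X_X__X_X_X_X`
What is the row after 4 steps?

XX_XXXXX_XXXXXX

step 1: XXX___XX_______
step 2: _XXXXX_XXXXXXXX
step 3: __XXXX__XXXXXXX
step 4: XX_XXXXX_XXXXXX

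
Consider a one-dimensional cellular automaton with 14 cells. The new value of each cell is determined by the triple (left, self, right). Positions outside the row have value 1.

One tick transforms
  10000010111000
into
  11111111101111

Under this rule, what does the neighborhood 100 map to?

1

At position 1 the neighborhood is 100; the next row has 1 there.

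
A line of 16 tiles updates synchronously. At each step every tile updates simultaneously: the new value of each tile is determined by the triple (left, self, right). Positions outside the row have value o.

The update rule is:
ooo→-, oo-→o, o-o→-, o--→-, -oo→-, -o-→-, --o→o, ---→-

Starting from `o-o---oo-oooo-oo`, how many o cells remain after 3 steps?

4

o----o-o----o---
o---o------o---o
o--o------o---o-
count of o: 4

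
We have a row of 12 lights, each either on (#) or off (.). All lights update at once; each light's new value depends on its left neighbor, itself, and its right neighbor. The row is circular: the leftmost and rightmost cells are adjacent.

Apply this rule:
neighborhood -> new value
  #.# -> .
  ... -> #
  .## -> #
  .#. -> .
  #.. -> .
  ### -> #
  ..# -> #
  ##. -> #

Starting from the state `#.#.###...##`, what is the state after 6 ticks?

#.#####.####

tick 1: #...###.####
tick 2: #.#####.####
tick 3: #.#####.####  (fixed point — unchanged through tick 6)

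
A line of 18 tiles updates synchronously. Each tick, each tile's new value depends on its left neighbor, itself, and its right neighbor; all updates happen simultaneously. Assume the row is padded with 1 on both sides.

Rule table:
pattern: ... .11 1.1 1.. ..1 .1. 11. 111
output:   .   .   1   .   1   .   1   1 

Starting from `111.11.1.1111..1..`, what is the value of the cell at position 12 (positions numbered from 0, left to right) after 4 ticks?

.

1111.11.1.111.1..1
11111.11.1.111..1.
111111.11.1.11.1.1
1111111.11.1.11.1.
position 12 holds .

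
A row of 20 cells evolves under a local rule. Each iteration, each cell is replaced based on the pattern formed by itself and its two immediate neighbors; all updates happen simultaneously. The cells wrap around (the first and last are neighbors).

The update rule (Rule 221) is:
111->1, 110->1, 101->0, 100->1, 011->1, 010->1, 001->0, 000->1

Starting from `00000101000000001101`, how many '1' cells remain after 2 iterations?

11110101111111101101
11110101111111101101
count of 1: 16

16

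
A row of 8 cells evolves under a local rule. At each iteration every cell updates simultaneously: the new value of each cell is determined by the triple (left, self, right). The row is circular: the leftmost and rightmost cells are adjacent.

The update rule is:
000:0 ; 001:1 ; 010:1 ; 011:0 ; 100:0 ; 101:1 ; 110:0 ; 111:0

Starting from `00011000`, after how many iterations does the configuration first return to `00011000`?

8

00100000
01100000
10000000
10000001
00000010
00000110
00001000
00011000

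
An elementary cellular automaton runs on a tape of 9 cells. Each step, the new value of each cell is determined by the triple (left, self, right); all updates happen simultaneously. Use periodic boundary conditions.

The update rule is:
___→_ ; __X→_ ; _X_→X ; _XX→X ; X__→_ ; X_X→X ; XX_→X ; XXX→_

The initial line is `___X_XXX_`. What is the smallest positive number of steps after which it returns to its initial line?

2

___XXX_X_
___X_XXX_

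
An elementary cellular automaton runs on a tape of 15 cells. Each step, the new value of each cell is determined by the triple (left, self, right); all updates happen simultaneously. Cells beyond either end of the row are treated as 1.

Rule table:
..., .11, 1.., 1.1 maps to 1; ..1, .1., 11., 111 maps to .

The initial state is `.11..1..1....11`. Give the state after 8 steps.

step 1: 11.1..1..111.1.
step 2: ..1.1..1.1..1.1
step 3: 1..1.1..1.1..11
step 4: .1..1.1..1.1.1.
step 5: 1.1..1.1..1.1.1
step 6: .1.1..1.1..1.11
step 7: 1.1.1..1.1..11.
step 8: .1.1.1..1.1.1.1

.1.1.1..1.1.1.1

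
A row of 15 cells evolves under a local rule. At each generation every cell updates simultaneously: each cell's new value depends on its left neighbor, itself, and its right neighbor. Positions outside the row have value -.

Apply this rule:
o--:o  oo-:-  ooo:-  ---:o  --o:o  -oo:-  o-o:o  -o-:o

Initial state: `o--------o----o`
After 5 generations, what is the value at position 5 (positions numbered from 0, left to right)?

ooooooooooooooo
---------------
ooooooooooooooo  (repeats generation 1; period 2)
generation 5: ooooooooooooooo
position 5 holds o

o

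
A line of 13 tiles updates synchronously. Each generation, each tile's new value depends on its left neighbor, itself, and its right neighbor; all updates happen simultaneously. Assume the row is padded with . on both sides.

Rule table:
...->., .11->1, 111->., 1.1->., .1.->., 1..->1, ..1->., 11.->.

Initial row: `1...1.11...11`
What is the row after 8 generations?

.1....1.1..1.
..1......1..1
...1......1..
....1......1.
.....1......1
......1......
.......1.....
........1....

........1....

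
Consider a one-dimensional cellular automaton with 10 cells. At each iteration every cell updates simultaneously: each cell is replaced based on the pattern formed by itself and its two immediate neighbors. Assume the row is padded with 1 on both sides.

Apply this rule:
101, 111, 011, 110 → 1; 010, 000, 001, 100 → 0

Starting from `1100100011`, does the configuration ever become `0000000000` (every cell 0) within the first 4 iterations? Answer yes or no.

iteration 1: 1100000011
iteration 2: 1100000011  (fixed point — unchanged through iteration 4)
iteration 4 is 1100000011, still not uniform 0

no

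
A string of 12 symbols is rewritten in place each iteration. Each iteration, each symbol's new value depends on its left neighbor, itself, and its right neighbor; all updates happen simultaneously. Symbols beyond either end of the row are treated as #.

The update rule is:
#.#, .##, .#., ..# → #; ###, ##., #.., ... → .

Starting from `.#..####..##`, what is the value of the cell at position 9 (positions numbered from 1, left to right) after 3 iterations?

#

##.##....##.
..##....##.#
.##....##.##
position 9 holds #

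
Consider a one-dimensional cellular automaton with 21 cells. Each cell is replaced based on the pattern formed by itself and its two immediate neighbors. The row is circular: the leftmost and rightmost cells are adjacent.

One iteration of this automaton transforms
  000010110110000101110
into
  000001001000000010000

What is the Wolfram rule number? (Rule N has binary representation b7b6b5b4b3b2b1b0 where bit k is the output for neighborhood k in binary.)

position 18: 111 → 0  (bit 7 = 0)
position 7: 110 → 0  (bit 6 = 0)
position 5: 101 → 1  (bit 5 = 1)
position 11: 100 → 0  (bit 4 = 0)
position 6: 011 → 0  (bit 3 = 0)
position 4: 010 → 0  (bit 2 = 0)
position 3: 001 → 0  (bit 1 = 0)
position 0: 000 → 0  (bit 0 = 0)
bits b7..b0 = 00100000 = 32

32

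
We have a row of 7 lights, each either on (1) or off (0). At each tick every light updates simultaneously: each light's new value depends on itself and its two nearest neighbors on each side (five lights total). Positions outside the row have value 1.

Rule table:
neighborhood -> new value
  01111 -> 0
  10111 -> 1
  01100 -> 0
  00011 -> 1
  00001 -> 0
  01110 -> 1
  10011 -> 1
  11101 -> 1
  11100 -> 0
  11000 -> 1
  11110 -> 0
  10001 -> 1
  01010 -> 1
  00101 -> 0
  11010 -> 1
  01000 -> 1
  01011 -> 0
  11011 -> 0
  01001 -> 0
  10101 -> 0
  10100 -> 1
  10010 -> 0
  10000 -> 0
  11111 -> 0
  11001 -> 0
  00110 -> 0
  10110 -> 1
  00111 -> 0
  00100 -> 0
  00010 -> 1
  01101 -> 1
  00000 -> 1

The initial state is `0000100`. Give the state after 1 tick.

1001001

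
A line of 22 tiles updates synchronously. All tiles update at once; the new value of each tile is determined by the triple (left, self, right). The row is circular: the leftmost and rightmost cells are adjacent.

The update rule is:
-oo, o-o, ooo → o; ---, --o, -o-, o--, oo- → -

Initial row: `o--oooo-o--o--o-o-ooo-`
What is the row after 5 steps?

step 1: ---ooo-o-------o-ooo-o
step 2: ---oo-o---------ooo-o-
step 3: ---o-o----------oo-o--
step 4: ----o-----------o-o---
step 5: -----------------o----

-----------------o----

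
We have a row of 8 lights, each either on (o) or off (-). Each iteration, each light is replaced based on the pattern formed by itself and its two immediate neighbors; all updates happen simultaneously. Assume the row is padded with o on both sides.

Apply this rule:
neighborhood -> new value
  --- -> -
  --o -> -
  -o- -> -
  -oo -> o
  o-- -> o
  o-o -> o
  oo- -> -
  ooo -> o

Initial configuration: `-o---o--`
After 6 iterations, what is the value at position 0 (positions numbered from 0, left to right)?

o-o---o-
-o-o---o
o-o-o--o
-o-o-o-o
o-o-o-oo
-o-o-ooo
position 0 holds -

-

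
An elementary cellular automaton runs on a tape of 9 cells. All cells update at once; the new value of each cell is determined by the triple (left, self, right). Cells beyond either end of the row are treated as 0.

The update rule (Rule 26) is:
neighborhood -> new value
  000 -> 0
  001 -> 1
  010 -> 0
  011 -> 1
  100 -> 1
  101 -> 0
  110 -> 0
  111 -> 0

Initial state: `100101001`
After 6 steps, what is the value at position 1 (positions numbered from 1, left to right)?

011000110
110101101
100001000
010010100
101100010
001010101
position 1 holds 0

0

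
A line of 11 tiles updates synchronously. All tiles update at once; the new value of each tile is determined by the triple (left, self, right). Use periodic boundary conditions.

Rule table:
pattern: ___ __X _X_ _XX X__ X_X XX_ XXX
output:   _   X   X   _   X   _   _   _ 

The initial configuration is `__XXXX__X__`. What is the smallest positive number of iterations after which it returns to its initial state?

11

_X____XXXX_
XXX__X____X
___XXXX__X_
__X____XXXX
XXXX__X____
____XXXX__X
X__X____XXX
_XXXX__X___
X____XXXX__
XX__X____XX
__XXXX__X__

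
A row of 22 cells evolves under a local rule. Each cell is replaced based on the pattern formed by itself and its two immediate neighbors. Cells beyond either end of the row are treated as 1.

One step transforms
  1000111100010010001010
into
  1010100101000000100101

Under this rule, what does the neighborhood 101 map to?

At position 19 the neighborhood is 101; the next row has 1 there.

1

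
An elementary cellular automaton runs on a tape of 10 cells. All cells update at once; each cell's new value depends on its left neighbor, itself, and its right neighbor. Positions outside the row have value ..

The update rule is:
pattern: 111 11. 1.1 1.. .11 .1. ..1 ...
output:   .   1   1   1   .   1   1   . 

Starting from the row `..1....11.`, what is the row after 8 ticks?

tick 1: .111..1.11
tick 2: 1..11111.1
tick 3: 111....111
tick 4: ..11..1..1
tick 5: .1.1111111
tick 6: 111......1
tick 7: ..11....11
tick 8: .1.11..1.1

.1.11..1.1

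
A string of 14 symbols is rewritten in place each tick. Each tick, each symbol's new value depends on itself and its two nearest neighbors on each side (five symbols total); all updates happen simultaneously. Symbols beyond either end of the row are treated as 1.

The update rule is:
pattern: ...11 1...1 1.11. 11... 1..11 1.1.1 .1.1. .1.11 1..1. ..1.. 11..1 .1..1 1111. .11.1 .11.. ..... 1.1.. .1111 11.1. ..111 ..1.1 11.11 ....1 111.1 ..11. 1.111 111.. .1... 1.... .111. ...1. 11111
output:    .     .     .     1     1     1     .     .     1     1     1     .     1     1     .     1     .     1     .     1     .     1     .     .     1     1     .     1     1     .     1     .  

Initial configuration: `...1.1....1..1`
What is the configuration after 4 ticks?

.1.11..111..11

1.1...11.11.11
...1..111.1111
1.11.11..111..
.1.11..111..11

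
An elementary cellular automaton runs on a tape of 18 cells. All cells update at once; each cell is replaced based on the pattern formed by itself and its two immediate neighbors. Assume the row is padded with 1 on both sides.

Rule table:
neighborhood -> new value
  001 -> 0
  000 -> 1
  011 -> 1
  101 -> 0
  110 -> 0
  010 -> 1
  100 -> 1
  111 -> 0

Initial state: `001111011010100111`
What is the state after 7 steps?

step 1: 101000010010110100
step 2: 001111011010100110
step 3: 101000010010110100  (repeats step 1; period 2)
step 7: 101000010010110100

101000010010110100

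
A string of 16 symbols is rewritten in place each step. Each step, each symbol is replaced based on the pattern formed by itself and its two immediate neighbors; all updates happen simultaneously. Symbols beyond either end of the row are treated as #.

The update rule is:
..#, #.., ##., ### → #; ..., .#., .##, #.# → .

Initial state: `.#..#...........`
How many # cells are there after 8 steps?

12

..##.#.........#
##.#..#.......#.
##..##.#.....#..
####.#..#...#.##
####..##.#.#...#
######.#....#.#.
######..#..#....
########.##.#..#
count of #: 12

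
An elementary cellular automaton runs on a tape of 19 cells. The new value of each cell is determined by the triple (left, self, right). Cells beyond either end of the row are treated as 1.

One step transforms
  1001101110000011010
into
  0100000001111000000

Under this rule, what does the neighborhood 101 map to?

At position 5 the neighborhood is 101; the next row has 0 there.

0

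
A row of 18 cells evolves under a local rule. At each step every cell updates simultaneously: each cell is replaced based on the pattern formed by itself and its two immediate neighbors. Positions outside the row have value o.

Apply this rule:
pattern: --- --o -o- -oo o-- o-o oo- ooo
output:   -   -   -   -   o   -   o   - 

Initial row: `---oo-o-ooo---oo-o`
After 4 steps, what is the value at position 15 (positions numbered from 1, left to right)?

o

step 1: o---o-----oo---o--
step 2: oo---o-----oo---o-
step 3: -oo---o-----oo----
step 4: --oo---o-----oo---
position 15 holds o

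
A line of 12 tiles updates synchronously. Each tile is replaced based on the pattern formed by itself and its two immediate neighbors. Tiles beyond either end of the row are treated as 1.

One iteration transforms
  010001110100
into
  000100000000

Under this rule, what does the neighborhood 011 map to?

0

At position 5 the neighborhood is 011; the next row has 0 there.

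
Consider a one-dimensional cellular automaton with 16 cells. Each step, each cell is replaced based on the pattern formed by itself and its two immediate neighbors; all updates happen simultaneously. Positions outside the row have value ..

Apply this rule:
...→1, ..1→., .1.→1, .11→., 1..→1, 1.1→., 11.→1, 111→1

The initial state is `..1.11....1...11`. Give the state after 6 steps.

1.1..1111.111..1
1.11..111..111.1
1..11..111..11.1
11..11..111..1.1
.11..11..111.1.1
..11..11..11.1.1

..11..11..11.1.1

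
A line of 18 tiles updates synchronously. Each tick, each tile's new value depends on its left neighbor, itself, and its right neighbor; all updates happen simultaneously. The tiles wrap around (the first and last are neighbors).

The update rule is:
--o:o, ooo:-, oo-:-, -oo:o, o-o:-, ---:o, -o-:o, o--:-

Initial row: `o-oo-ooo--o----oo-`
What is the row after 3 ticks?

--o-o--o---oo-oooo

o-o--o---oo-oooo--
o-o-oo-ooo--o----o
--o-o--o---oo-oooo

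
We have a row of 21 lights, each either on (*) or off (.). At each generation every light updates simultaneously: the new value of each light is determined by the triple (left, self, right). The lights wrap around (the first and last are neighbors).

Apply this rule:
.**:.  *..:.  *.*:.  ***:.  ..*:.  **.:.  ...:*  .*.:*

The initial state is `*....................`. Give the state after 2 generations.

*....................

generation 1: *.******************.
generation 2: *....................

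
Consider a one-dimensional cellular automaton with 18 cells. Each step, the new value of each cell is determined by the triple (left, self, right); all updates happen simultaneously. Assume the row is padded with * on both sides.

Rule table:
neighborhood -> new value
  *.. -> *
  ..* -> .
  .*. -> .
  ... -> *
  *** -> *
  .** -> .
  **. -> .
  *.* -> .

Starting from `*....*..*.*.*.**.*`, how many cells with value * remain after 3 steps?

.***..*...........
..*.*..**********.
*....*..********..
count of *: 10

10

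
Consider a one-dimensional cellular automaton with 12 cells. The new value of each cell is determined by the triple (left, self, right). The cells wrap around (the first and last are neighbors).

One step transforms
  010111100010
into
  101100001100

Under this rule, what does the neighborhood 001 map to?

1

At position 0 the neighborhood is 001; the next row has 1 there.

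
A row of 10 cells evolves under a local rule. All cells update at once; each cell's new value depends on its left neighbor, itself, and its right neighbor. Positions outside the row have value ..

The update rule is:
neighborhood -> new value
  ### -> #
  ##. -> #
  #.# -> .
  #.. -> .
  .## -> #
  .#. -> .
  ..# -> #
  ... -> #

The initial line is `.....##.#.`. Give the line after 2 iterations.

#######.##

#######...
#######.##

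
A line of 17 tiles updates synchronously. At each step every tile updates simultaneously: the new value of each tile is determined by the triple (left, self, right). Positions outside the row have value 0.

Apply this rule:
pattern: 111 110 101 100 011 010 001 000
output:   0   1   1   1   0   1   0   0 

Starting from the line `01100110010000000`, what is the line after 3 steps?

00001100110110000

step 1: 00110011011000000
step 2: 00011001101100000
step 3: 00001100110110000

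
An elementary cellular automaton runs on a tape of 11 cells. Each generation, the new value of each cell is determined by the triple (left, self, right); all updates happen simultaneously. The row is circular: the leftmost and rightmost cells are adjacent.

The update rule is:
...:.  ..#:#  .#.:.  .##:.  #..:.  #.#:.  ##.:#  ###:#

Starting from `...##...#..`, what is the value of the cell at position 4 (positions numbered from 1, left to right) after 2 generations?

.

..#.#..#...
.#....#....
position 4 holds .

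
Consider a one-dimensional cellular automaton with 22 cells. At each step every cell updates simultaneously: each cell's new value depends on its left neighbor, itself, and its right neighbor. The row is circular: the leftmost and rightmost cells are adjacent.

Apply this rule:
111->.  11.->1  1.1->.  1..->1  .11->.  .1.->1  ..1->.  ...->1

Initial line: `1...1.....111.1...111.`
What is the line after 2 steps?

..1.....111.1...111.1.

step 1: 111.11111...1.111...1.
step 2: ..1.....111.1...111.1.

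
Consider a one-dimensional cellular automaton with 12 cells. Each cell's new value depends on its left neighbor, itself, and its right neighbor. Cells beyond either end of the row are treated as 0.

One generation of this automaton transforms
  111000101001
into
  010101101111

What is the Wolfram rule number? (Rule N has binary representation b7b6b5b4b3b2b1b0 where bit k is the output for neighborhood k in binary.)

position 1: 111 → 1  (bit 7 = 1)
position 2: 110 → 0  (bit 6 = 0)
position 7: 101 → 0  (bit 5 = 0)
position 3: 100 → 1  (bit 4 = 1)
position 0: 011 → 0  (bit 3 = 0)
position 6: 010 → 1  (bit 2 = 1)
position 5: 001 → 1  (bit 1 = 1)
position 4: 000 → 0  (bit 0 = 0)
bits b7..b0 = 10010110 = 150

150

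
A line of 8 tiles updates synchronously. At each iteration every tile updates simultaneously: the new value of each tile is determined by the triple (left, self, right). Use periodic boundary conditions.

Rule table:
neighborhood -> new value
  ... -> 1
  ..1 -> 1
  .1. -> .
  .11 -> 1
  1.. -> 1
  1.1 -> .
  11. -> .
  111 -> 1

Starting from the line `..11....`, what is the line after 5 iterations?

111.1111
11..1111
1.111111
..111111
1111111.

1111111.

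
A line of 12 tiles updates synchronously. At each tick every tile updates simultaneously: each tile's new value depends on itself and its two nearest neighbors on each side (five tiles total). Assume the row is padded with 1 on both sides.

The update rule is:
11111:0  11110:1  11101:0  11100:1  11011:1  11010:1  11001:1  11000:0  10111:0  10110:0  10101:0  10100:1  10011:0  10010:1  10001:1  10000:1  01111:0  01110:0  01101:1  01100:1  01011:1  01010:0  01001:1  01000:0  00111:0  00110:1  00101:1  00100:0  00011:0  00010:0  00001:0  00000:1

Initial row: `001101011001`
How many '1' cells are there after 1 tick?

tick 1: 101110101100
count of 1: 7

7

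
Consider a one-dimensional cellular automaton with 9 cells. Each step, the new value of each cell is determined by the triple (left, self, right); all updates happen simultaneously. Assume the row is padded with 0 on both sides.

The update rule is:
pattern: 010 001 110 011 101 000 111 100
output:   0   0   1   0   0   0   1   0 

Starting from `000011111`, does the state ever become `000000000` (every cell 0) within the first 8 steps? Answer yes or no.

yes

000001111
000000111
000000011
000000001
000000000
all cells are 0 at step 5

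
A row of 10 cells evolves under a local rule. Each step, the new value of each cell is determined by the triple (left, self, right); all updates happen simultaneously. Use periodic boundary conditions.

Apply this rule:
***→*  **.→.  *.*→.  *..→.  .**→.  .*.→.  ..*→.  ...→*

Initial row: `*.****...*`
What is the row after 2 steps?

...**..*..
**.......*

**.......*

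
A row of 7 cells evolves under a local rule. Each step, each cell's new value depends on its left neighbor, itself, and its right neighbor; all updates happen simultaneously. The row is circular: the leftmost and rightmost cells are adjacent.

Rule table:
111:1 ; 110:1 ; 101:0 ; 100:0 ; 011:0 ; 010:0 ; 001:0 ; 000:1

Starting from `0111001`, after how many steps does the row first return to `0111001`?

0011000
1001011
1000001
1011100
0001100
1100101
1100000
0101110
0000110
1110010
0110000
0010111
0000011
0111001

14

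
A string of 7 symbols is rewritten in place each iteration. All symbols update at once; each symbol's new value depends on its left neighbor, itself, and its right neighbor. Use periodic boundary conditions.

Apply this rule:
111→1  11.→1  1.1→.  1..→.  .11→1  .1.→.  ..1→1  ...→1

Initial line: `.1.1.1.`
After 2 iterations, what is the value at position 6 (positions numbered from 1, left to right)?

1......
..11111
position 6 holds 1

1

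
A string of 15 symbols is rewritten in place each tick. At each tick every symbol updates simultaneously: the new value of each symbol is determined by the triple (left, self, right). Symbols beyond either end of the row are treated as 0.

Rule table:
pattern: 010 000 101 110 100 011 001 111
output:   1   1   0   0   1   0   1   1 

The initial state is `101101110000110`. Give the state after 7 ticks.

011011001110001

100000101111001
111111100110111
011111011000010
101110000111111
100101111011110
111100110001101
011011001110001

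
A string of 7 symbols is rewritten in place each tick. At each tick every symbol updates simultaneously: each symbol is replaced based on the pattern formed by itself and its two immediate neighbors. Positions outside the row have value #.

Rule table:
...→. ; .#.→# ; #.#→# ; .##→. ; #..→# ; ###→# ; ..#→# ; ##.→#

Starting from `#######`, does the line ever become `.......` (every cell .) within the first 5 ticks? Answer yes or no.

no

#######  (fixed point — unchanged through tick 5)
tick 5 is #######, still not uniform .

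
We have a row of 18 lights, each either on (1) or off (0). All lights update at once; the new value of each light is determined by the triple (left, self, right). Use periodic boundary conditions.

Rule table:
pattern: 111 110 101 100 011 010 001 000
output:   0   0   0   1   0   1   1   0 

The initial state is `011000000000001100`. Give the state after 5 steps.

step 1: 100100000000010010
step 2: 111110000000111110
step 3: 000001000001000000
step 4: 000011100011100000
step 5: 000100010100010000

000100010100010000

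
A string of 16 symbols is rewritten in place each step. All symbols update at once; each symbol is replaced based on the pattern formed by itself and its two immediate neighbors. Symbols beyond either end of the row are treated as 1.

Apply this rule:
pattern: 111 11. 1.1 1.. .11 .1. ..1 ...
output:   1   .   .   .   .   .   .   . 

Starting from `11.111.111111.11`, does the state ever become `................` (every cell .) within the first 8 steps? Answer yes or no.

1...1...1111...1
.........11.....
................
all cells are . at step 3

yes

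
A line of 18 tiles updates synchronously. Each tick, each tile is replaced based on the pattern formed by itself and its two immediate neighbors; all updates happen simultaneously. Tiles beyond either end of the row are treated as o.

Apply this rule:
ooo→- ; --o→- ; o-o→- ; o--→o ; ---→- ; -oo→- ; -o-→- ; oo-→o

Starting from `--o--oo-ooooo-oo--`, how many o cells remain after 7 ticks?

6

o--o--o-----o--oo-
oo--o--o-----o--o-
-oo--o--o-----o---
--oo--o--o-----o--
o--oo--o--o-----o-
oo--oo--o--o------
-oo--oo--o--o-----
count of o: 6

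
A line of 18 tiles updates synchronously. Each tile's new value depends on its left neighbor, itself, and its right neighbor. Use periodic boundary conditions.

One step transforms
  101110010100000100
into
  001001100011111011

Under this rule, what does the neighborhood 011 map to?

1

At position 2 the neighborhood is 011; the next row has 1 there.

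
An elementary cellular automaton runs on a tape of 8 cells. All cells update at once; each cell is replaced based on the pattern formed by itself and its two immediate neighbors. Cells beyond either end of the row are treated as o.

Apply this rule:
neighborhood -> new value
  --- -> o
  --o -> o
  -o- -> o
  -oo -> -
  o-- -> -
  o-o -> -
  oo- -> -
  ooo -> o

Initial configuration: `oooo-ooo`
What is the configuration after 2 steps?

oo--oo-o

ooo---oo
oo--oo-o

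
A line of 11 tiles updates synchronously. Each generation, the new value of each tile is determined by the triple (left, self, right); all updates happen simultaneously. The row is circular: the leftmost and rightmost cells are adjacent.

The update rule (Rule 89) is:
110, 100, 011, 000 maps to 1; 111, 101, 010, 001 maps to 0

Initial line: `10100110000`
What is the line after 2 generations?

00010111110
11000100011

11000100011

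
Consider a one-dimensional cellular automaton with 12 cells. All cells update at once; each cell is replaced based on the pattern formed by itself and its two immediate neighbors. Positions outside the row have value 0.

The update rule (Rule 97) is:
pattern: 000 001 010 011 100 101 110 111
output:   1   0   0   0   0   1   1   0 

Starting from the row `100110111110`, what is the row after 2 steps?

111001011000

000011000010
111001011000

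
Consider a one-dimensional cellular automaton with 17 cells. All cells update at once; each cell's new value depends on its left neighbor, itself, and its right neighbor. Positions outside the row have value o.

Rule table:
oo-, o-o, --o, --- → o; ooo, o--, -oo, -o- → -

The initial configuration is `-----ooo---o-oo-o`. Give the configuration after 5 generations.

-oo-oo-o-o-o-o-o-

generation 1: -oooo--o-oo-o-oo-
generation 2: o---o-o-o-oo-o-oo
generation 3: o-oo-o-o-o-oo-o--
generation 4: oo-oo-o-o-o-oo--o
generation 5: -oo-oo-o-o-o-o-o-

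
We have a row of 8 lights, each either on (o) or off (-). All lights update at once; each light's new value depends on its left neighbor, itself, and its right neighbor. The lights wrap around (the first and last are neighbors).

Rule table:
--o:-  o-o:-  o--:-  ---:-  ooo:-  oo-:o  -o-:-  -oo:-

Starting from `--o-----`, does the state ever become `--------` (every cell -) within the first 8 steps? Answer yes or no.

yes

--------
all cells are - at step 1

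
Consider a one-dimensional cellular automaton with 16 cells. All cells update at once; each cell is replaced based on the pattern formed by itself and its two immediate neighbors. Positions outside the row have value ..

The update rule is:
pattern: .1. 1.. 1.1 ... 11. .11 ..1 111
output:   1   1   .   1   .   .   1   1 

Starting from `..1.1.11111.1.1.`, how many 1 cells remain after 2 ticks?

111.1..111..1.11
.1..111.1.111...
count of 1: 8

8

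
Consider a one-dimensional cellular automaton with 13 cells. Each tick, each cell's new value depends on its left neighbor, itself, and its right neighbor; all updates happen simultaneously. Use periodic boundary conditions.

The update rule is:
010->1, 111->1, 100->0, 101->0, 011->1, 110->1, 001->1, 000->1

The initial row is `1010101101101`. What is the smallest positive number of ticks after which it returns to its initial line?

1010101101101

1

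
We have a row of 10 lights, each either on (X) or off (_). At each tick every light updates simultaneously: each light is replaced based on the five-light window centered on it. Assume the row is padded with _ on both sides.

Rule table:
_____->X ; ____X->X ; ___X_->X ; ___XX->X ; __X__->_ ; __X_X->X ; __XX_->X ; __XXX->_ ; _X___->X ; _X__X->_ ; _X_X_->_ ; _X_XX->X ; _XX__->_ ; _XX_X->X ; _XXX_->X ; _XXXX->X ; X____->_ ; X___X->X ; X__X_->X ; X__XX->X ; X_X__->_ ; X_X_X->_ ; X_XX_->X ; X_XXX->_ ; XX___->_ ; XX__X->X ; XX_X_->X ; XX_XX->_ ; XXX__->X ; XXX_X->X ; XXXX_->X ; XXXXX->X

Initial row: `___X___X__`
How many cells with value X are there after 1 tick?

XXX_XXX_X_
count of X: 7

7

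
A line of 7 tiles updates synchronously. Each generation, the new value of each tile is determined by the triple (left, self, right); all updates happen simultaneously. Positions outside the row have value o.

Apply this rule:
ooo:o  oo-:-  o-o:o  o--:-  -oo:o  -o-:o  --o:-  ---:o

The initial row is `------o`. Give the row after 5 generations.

o-ooooo

-oooo-o
oooo-oo
ooo-ooo
oo-oooo
o-ooooo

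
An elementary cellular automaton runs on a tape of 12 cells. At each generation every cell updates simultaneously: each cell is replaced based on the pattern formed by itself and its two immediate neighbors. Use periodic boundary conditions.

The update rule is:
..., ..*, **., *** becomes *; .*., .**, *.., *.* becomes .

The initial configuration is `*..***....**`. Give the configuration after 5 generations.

*.*.**.***.*
*....*..**..
..***..*.*.*
.*.**.*.....
*...*...****

*...*...****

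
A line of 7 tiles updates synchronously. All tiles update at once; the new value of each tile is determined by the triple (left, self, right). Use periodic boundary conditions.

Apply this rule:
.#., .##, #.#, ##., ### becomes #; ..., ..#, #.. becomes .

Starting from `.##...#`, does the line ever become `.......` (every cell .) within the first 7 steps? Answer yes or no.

###...#
###...#  (fixed point — unchanged through step 7)
step 7 is ###...#, still not uniform .

no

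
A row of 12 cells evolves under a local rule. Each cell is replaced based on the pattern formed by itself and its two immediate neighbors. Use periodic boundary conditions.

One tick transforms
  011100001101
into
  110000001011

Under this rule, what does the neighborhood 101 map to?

At position 0 the neighborhood is 101; the next row has 1 there.

1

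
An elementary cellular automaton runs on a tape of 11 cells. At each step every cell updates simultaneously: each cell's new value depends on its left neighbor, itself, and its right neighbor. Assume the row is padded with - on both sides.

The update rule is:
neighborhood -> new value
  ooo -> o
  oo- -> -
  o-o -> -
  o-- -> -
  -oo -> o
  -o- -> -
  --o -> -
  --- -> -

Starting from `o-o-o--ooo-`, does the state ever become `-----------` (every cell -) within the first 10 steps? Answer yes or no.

-------oo--
-------o---
-----------
all cells are - at step 3

yes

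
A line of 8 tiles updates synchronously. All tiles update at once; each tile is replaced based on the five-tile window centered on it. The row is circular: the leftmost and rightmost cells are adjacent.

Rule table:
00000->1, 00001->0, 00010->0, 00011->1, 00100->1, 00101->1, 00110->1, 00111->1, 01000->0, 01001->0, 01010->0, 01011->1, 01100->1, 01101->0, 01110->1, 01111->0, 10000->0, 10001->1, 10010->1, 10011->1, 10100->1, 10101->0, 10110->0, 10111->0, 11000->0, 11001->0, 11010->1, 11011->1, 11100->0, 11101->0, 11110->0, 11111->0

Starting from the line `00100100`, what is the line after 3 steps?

00101100
00110100
01101100

01101100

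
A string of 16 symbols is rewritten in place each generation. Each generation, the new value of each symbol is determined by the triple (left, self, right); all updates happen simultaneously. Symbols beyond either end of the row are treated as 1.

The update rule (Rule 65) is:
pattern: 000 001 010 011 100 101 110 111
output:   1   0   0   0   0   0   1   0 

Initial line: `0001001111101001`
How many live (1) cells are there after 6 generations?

4

generation 1: 0100000000100000
generation 2: 0001111110001110
generation 3: 0100000010100010
generation 4: 0001111000001000
generation 5: 0100001011100010
generation 6: 0001100000101000
count of 1: 4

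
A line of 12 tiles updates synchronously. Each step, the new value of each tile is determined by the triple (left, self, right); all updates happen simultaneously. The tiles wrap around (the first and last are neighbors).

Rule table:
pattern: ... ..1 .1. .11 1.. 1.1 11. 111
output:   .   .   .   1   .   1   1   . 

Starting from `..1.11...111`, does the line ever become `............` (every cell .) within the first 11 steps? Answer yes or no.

yes

step 1: ...111...1.1
step 2: ...1.1....1.
step 3: ....1.......
step 4: ............
all cells are . at step 4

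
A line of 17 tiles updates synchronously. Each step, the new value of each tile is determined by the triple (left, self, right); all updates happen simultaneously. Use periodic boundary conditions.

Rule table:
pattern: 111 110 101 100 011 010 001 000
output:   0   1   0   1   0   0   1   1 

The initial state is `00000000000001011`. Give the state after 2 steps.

11111111111110001
00000000000011110

00000000000011110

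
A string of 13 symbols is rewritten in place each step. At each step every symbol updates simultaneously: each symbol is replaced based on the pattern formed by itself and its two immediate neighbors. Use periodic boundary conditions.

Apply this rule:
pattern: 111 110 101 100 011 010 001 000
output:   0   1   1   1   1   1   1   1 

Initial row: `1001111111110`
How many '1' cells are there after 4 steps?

9

1111000000011
0001111111110
1111000000011  (repeats step 1; period 2)
step 4: 0001111111110
count of 1: 9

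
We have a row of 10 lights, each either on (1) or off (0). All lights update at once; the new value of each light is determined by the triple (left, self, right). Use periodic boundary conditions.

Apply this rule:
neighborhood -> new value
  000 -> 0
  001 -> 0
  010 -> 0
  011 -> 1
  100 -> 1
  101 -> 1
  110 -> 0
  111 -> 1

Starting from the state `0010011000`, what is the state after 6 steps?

1010000010

step 1: 0001010100
step 2: 0000101010
step 3: 0000010101
step 4: 1000001010
step 5: 0100000101
step 6: 1010000010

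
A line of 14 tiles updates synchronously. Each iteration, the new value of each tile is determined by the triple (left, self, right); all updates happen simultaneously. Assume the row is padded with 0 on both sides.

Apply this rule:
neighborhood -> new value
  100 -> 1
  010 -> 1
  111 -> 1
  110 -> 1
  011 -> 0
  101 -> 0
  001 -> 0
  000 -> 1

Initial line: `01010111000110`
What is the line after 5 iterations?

00110011001101

01010011110011
01011001111001
01001100111101
01100110011101
00110011001101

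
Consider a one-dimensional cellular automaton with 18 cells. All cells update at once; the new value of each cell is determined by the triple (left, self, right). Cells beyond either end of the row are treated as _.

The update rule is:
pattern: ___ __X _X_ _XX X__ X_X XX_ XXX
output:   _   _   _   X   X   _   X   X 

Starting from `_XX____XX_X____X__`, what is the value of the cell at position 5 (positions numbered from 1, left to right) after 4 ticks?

tick 1: _XXX___XX__X____X_
tick 2: _XXXX__XXX__X____X
tick 3: _XXXXX_XXXX__X____
tick 4: _XXXXX_XXXXX__X___
position 5 holds X

X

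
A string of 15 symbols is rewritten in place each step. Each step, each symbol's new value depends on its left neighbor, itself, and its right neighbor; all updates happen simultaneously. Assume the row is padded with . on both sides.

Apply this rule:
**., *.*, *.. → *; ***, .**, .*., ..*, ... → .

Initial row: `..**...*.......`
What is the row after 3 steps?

...**...*......
....**...*.....
.....**...*....

.....**...*....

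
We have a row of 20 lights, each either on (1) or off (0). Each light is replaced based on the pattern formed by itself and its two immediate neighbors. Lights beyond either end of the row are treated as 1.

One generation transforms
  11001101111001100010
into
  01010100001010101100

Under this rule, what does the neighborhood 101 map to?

0

At position 6 the neighborhood is 101; the next row has 0 there.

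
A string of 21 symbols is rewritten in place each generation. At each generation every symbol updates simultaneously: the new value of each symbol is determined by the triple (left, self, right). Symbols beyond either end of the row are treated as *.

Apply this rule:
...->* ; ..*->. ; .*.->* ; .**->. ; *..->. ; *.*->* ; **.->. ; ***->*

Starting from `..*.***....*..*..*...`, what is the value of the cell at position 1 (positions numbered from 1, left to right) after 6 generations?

generation 1: ..**.*..**.*..*..*.*.
generation 2: ....**....**..*..****
generation 3: .**....**.....*...***
generation 4: *...**....***.*.*..**
generation 5: ..*....**..*.****...*
generation 6: ..*.**.....**.**..*..
position 1 holds .

.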